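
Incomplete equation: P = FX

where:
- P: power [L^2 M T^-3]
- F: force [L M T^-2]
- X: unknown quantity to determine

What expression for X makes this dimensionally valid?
X = v (velocity), dimensions [L T^-1]

P has dimensions [L^2 M T^-3]; the rest of the RHS (F) has dimensions [L M T^-2].
So X must have dimensions [L T^-1] — X = v (velocity).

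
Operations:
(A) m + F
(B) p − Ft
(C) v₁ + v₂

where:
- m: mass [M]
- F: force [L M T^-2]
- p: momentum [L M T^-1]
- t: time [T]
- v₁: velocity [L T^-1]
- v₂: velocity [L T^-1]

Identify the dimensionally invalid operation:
(A) m + F

(A) m + F: m [M] and F [L M T^-2] — different dimensions cannot be added/subtracted ✗
(B) p − Ft: p [L M T^-1] and Ft [L M T^-1] — same dimensions ✓
(C) v₁ + v₂: v₁ [L T^-1] and v₂ [L T^-1] — same dimensions ✓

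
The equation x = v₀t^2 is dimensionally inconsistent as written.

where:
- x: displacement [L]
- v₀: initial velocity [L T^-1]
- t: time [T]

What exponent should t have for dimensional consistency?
The exponent of t should be 1: x = v₀t

The LHS x has dimensions [L]; t has dimensions [T].
As written, the RHS v₀t^2 (exponent 2 on t) has dimensions [L T], which does not match.
With exponent 1, the RHS v₀t has dimensions [L], matching the LHS.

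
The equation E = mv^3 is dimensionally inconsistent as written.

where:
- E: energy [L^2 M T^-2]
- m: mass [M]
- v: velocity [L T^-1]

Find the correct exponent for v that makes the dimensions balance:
The exponent of v should be 2: E = mv^2

The LHS E has dimensions [L^2 M T^-2]; v has dimensions [L T^-1].
As written, the RHS mv^3 (exponent 3 on v) has dimensions [L^3 M T^-3], which does not match.
With exponent 2, the RHS mv^2 has dimensions [L^2 M T^-2], matching the LHS.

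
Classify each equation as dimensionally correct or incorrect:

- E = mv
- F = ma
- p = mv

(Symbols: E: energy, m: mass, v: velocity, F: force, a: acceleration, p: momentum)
Dimensionally correct: F = ma, p = mv
Dimensionally incorrect: E = mv
Ordered (correct first, then incorrect): F = ma, p = mv, E = mv

- E = mv: LHS [L^2 M T^-2], RHS [L M T^-1] → incorrect ✗
- F = ma: LHS [L M T^-2], RHS [L M T^-2] → correct ✓
- p = mv: LHS [L M T^-1], RHS [L M T^-1] → correct ✓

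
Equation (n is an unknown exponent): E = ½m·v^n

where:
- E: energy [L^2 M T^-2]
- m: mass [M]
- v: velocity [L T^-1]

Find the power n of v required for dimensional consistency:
n = 2

E has dimensions [L^2 M T^-2]; v has dimensions [L T^-1].
The rest of the RHS has dimensions [M], so v^n must supply [L^2 T^-2].
With n = 2: ½m·v^2 has dimensions [L^2 M T^-2], matching the LHS ✓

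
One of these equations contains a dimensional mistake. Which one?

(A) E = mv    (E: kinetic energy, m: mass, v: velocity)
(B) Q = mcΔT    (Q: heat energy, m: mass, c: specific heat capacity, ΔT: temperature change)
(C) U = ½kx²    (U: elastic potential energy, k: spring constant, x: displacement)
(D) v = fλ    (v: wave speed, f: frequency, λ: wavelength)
(A) E = mv

The equation (A) E = mv is dimensionally incorrect.

LHS (E): [L^2 M T^-2]
RHS (mv): [L M T^-1] ✗

The dimensions do not match. The other three equations balance.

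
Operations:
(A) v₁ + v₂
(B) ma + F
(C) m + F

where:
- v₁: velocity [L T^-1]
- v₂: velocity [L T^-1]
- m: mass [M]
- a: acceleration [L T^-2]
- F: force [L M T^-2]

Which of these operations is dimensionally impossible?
(C) m + F

(A) v₁ + v₂: v₁ [L T^-1] and v₂ [L T^-1] — same dimensions ✓
(B) ma + F: ma [L M T^-2] and F [L M T^-2] — same dimensions ✓
(C) m + F: m [M] and F [L M T^-2] — different dimensions cannot be added/subtracted ✗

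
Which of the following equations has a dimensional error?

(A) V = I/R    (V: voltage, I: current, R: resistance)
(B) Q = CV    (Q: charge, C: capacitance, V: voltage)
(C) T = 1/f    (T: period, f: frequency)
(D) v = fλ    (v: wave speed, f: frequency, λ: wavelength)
(A) V = I/R

The equation (A) V = I/R is dimensionally incorrect.

LHS (V): [I^-1 L^2 M T^-3]
RHS (I/R): [I^3 L^-2 M^-1 T^3] ✗

The dimensions do not match. The other three equations balance.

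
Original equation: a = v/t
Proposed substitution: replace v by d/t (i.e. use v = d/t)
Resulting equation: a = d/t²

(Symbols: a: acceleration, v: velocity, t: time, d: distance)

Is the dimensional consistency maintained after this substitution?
Yes

[v] = [L T^-1] and [d/t] = [L T^-1]. These match, so the substitution replaces a quantity by one of the same dimensions and the result a = d/t² has LHS [L T^-2] vs RHS [L T^-2] — still consistent.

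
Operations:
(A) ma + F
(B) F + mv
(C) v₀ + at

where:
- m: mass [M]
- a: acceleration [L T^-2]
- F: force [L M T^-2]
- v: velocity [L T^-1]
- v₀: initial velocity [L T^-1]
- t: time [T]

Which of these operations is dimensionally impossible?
(B) F + mv

(A) ma + F: ma [L M T^-2] and F [L M T^-2] — same dimensions ✓
(B) F + mv: F [L M T^-2] and mv [L M T^-1] — different dimensions cannot be added/subtracted ✗
(C) v₀ + at: v₀ [L T^-1] and at [L T^-1] — same dimensions ✓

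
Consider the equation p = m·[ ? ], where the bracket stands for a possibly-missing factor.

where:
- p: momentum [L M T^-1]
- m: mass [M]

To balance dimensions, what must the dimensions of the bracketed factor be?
[L T^-1] — velocity (e.g. v)

p has dimensions [L M T^-1]; m has dimensions [M].
The bracketed factor must supply [L M T^-1] / [M] = [L T^-1].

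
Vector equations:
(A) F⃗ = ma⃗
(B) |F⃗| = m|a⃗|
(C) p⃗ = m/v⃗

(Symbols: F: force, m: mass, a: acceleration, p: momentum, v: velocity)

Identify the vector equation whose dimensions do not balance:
(C) p⃗ = m/v⃗

(A) F⃗ = ma⃗: LHS [L M T^-2], RHS [L M T^-2] ✓ — Force and acceleration are vectors, mass is a scalar
(B) |F⃗| = m|a⃗|: LHS [L M T^-2], RHS [L M T^-2] ✓ — magnitudes of vectors are scalars
(C) p⃗ = m/v⃗: LHS [L M T^-1], RHS [L^-1 M T] ✗ — momentum is mass times velocity; should be mv⃗ (and division by a vector is undefined)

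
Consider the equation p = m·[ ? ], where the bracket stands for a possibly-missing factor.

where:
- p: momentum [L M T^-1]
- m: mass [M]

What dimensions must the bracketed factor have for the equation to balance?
[L T^-1] — velocity (e.g. v)

p has dimensions [L M T^-1]; m has dimensions [M].
The bracketed factor must supply [L M T^-1] / [M] = [L T^-1].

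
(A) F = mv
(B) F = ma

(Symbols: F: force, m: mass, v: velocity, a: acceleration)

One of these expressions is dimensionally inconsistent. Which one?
(A)

(A) F = mv: LHS [L M T^-2], RHS [L M T^-1] ✗
(B) F = ma: LHS [L M T^-2], RHS [L M T^-2] ✓

Expression (A) F = mv is dimensionally incorrect.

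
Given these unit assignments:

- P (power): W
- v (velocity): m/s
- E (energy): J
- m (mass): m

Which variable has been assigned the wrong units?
m

The variable m (mass) should have units kg, not m.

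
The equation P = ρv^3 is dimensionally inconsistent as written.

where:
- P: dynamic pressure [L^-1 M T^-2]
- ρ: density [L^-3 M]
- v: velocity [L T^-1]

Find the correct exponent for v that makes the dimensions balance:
The exponent of v should be 2: P = ρv^2

The LHS P has dimensions [L^-1 M T^-2]; v has dimensions [L T^-1].
As written, the RHS ρv^3 (exponent 3 on v) has dimensions [M T^-3], which does not match.
With exponent 2, the RHS ρv^2 has dimensions [L^-1 M T^-2], matching the LHS.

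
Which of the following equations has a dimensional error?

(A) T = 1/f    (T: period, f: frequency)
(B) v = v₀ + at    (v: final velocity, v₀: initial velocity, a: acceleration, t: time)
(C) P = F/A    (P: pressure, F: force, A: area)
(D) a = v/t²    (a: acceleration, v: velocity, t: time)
(D) a = v/t²

The equation (D) a = v/t² is dimensionally incorrect.

LHS (a): [L T^-2]
RHS (v/t²): [L T^-3] ✗

The dimensions do not match. The other three equations balance.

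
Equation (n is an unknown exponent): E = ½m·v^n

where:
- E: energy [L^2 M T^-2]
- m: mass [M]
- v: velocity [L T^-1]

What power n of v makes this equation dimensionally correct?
n = 2

E has dimensions [L^2 M T^-2]; v has dimensions [L T^-1].
The rest of the RHS has dimensions [M], so v^n must supply [L^2 T^-2].
With n = 2: ½m·v^2 has dimensions [L^2 M T^-2], matching the LHS ✓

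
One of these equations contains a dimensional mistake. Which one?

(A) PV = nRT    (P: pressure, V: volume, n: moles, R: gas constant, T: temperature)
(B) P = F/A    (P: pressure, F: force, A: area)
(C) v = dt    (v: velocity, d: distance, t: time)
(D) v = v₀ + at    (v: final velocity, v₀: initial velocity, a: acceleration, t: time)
(C) v = dt

The equation (C) v = dt is dimensionally incorrect.

LHS (v): [L T^-1]
RHS (dt): [L T] ✗

The dimensions do not match. The other three equations balance.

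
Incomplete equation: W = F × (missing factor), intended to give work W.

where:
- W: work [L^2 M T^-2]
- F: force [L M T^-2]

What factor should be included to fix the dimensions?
d (distance), dimensions [L]

W has dimensions [L^2 M T^-2] and F has dimensions [L M T^-2].
The missing factor must have dimensions [L^2 M T^-2] / [L M T^-2] = [L], i.e. distance (d).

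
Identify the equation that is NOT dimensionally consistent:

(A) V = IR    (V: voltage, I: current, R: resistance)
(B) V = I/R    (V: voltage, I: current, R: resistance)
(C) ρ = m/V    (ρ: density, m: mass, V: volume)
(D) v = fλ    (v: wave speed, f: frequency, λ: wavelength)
(B) V = I/R

The equation (B) V = I/R is dimensionally incorrect.

LHS (V): [I^-1 L^2 M T^-3]
RHS (I/R): [I^3 L^-2 M^-1 T^3] ✗

The dimensions do not match. The other three equations balance.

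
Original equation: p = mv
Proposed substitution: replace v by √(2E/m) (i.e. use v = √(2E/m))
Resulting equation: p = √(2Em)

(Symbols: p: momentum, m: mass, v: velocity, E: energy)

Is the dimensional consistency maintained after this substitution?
Yes

[v] = [L T^-1] and [√(2E/m)] = [L T^-1]. These match, so the substitution replaces a quantity by one of the same dimensions and the result p = √(2Em) has LHS [L M T^-1] vs RHS [L M T^-1] — still consistent.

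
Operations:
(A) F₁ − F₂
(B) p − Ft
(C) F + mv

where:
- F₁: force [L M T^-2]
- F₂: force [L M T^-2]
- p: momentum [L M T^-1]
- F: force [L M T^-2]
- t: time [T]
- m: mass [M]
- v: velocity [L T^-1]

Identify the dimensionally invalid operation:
(C) F + mv

(A) F₁ − F₂: F₁ [L M T^-2] and F₂ [L M T^-2] — same dimensions ✓
(B) p − Ft: p [L M T^-1] and Ft [L M T^-1] — same dimensions ✓
(C) F + mv: F [L M T^-2] and mv [L M T^-1] — different dimensions cannot be added/subtracted ✗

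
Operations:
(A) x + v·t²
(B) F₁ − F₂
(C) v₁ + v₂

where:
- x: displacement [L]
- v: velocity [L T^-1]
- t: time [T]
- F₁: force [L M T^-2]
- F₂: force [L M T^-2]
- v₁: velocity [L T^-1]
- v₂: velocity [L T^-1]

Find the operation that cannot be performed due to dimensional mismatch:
(A) x + v·t²

(A) x + v·t²: x [L] and v·t² [L T] — different dimensions cannot be added/subtracted ✗
(B) F₁ − F₂: F₁ [L M T^-2] and F₂ [L M T^-2] — same dimensions ✓
(C) v₁ + v₂: v₁ [L T^-1] and v₂ [L T^-1] — same dimensions ✓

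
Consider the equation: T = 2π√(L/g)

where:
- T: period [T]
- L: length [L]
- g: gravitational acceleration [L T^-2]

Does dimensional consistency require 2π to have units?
No

T has dimensions [T] and √(L/g) already has dimensions [T], so the equation balances without 2π contributing any dimensions. 2π is a pure (dimensionless) number; changing or removing it would not affect dimensional consistency.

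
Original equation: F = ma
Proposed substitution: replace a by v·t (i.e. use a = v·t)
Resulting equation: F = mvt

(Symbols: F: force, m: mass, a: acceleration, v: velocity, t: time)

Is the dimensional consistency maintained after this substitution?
No

[a] = [L T^-2] and [v·t] = [L]. These differ, so the substitution replaces a quantity by one of different dimensions and the result F = mvt has LHS [L M T^-2] vs RHS [L M] — inconsistent.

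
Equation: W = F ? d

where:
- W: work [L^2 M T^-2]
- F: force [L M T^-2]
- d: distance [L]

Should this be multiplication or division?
multiplication (×): W = F × d

W [L^2 M T^-2]; F [L M T^-2]; d [L].
F × d → [L^2 M T^-2] ✓
F ÷ d → [M T^-2] ✗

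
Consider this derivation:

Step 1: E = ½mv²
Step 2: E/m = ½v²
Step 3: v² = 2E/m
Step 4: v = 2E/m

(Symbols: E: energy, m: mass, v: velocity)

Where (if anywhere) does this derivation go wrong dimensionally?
Step 4

Step 1: E = ½mv² → LHS [L^2 M T^-2], RHS [L^2 M T^-2] ✓
Step 2: E/m = ½v² → LHS [L^2 T^-2], RHS [L^2 T^-2] ✓
Step 3: v² = 2E/m → LHS [L^2 T^-2], RHS [L^2 T^-2] ✓
Step 4: v = 2E/m → LHS [L T^-1], RHS [L^2 T^-2] ✗

The first dimensional inconsistency appears in step 4: v = 2E/m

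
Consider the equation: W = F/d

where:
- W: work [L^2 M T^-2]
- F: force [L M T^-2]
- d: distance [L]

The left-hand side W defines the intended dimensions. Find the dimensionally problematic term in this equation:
The right-hand side term F/d

W has dimensions [L^2 M T^-2], but F/d has dimensions [M T^-2], so the term F/d is dimensionally wrong for W.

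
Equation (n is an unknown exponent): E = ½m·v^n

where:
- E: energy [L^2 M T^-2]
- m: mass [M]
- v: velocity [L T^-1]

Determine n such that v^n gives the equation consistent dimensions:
n = 2

E has dimensions [L^2 M T^-2]; v has dimensions [L T^-1].
The rest of the RHS has dimensions [M], so v^n must supply [L^2 T^-2].
With n = 2: ½m·v^2 has dimensions [L^2 M T^-2], matching the LHS ✓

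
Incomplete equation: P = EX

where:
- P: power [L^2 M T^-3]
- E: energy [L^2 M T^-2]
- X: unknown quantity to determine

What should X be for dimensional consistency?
X = f (inverse time / frequency (1/t)), dimensions [T^-1]

P has dimensions [L^2 M T^-3]; the rest of the RHS (E) has dimensions [L^2 M T^-2].
So X must have dimensions [T^-1] — X = f (inverse time / frequency (1/t)).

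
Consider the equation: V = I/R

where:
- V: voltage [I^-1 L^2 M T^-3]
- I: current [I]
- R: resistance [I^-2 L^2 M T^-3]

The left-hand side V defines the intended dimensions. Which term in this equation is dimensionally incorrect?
The right-hand side term I/R

V has dimensions [I^-1 L^2 M T^-3], but I/R has dimensions [I^3 L^-2 M^-1 T^3], so the term I/R is dimensionally wrong for V.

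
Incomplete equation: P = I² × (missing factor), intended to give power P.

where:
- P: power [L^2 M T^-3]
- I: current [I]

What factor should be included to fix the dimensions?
R (resistance), dimensions [I^-2 L^2 M T^-3]

P has dimensions [L^2 M T^-3] and I² has dimensions [I^2].
The missing factor must have dimensions [L^2 M T^-3] / [I^2] = [I^-2 L^2 M T^-3], i.e. resistance (R).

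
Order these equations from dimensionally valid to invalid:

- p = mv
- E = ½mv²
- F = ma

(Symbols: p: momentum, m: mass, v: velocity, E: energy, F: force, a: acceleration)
Dimensionally correct: p = mv, E = ½mv², F = ma
Dimensionally incorrect: none
Ordered (correct first, then incorrect): p = mv, E = ½mv², F = ma

- p = mv: LHS [L M T^-1], RHS [L M T^-1] → correct ✓
- E = ½mv²: LHS [L^2 M T^-2], RHS [L^2 M T^-2] → correct ✓
- F = ma: LHS [L M T^-2], RHS [L M T^-2] → correct ✓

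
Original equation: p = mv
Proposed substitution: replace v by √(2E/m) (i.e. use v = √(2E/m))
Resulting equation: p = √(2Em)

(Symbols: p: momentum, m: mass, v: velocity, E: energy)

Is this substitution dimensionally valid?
Yes

[v] = [L T^-1] and [√(2E/m)] = [L T^-1]. These match, so the substitution replaces a quantity by one of the same dimensions and the result p = √(2Em) has LHS [L M T^-1] vs RHS [L M T^-1] — still consistent.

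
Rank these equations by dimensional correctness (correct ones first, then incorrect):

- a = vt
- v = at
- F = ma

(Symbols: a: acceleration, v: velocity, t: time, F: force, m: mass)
Dimensionally correct: v = at, F = ma
Dimensionally incorrect: a = vt
Ordered (correct first, then incorrect): v = at, F = ma, a = vt

- a = vt: LHS [L T^-2], RHS [L] → incorrect ✗
- v = at: LHS [L T^-1], RHS [L T^-1] → correct ✓
- F = ma: LHS [L M T^-2], RHS [L M T^-2] → correct ✓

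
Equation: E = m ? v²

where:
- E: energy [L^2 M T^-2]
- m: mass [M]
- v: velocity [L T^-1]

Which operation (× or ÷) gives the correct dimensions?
multiplication (×): E = m × v²

E [L^2 M T^-2]; m [M]; v² [L^2 T^-2].
m × v² → [L^2 M T^-2] ✓
m ÷ v² → [L^-2 M T^2] ✗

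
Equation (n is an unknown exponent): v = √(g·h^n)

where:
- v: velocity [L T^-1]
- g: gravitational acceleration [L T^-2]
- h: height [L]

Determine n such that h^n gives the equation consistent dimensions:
n = 1

v has dimensions [L T^-1]; h has dimensions [L].
With n = 1: √(g·h^1) has dimensions [L T^-1], matching the LHS ✓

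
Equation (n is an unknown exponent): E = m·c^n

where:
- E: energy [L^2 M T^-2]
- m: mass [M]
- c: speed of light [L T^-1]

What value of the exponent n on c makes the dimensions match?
n = 2

E has dimensions [L^2 M T^-2]; c has dimensions [L T^-1].
The rest of the RHS has dimensions [M], so c^n must supply [L^2 T^-2].
With n = 2: m·c^2 has dimensions [L^2 M T^-2], matching the LHS ✓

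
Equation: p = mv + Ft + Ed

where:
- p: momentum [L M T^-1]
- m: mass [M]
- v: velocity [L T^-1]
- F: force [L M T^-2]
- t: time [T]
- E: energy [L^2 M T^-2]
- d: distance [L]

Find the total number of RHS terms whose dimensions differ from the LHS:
1

LHS p: [L M T^-1]
- mv: [L M T^-1] ✓
- Ft: [L M T^-1] ✓
- Ed: [L^3 M T^-2] ✗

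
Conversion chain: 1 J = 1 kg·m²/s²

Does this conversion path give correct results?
The chain is correct (no errors).

Correct: Joule is defined as kg·m²/s²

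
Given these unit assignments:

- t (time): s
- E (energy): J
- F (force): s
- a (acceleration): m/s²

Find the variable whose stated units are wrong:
F

The variable F (force) should have units N, not s.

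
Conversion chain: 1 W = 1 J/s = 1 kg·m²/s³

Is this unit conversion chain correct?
The chain is correct (no errors).

Correct: Watt is Joule per second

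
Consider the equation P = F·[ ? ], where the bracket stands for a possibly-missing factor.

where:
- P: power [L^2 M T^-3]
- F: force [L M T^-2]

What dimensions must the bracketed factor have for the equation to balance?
[L T^-1] — velocity (e.g. v)

P has dimensions [L^2 M T^-3]; F has dimensions [L M T^-2].
The bracketed factor must supply [L^2 M T^-3] / [L M T^-2] = [L T^-1].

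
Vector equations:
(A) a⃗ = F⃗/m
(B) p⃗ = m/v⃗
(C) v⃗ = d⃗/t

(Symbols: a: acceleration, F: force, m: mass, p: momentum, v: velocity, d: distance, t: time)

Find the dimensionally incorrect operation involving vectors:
(B) p⃗ = m/v⃗

(A) a⃗ = F⃗/m: LHS [L T^-2], RHS [L T^-2] ✓ — force (vector) divided by mass (scalar)
(B) p⃗ = m/v⃗: LHS [L M T^-1], RHS [L^-1 M T] ✗ — momentum is mass times velocity; should be mv⃗ (and division by a vector is undefined)
(C) v⃗ = d⃗/t: LHS [L T^-1], RHS [L T^-1] ✓ — displacement (vector) divided by time (scalar)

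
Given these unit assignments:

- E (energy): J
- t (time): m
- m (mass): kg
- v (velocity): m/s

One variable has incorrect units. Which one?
t

The variable t (time) should have units s, not m.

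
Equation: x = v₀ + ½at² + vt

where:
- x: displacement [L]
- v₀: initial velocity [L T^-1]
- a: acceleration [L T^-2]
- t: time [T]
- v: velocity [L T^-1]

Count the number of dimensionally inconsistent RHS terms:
1

LHS x: [L]
- v₀: [L T^-1] ✗
- ½at²: [L] ✓
- vt: [L] ✓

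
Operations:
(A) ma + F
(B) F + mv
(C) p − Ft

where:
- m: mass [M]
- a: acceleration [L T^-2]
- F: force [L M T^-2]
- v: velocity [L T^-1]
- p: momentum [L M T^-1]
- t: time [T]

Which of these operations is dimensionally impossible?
(B) F + mv

(A) ma + F: ma [L M T^-2] and F [L M T^-2] — same dimensions ✓
(B) F + mv: F [L M T^-2] and mv [L M T^-1] — different dimensions cannot be added/subtracted ✗
(C) p − Ft: p [L M T^-1] and Ft [L M T^-1] — same dimensions ✓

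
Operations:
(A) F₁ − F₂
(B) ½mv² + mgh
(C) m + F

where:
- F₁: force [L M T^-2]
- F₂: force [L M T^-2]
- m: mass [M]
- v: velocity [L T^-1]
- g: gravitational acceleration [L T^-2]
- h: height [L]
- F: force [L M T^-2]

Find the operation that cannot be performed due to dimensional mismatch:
(C) m + F

(A) F₁ − F₂: F₁ [L M T^-2] and F₂ [L M T^-2] — same dimensions ✓
(B) ½mv² + mgh: ½mv² [L^2 M T^-2] and mgh [L^2 M T^-2] — same dimensions ✓
(C) m + F: m [M] and F [L M T^-2] — different dimensions cannot be added/subtracted ✗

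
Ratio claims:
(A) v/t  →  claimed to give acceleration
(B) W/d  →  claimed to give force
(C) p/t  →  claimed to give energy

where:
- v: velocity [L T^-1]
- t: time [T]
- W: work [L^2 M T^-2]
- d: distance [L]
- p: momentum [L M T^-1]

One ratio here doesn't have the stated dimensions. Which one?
(C) p/t does not give energy

(A) v/t: [L T^-2] = acceleration [L T^-2] ✓
(B) W/d: [L M T^-2] = force [L M T^-2] ✓
(C) p/t: [L M T^-2] ≠ energy [L^2 M T^-2] ✗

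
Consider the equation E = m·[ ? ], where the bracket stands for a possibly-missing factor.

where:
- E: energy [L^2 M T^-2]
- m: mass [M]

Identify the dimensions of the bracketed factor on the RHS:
[L^2 T^-2] — velocity squared (e.g. v²)

E has dimensions [L^2 M T^-2]; m has dimensions [M].
The bracketed factor must supply [L^2 M T^-2] / [M] = [L^2 T^-2].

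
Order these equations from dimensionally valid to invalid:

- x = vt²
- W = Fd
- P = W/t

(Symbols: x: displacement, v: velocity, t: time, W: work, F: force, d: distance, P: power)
Dimensionally correct: W = Fd, P = W/t
Dimensionally incorrect: x = vt²
Ordered (correct first, then incorrect): W = Fd, P = W/t, x = vt²

- x = vt²: LHS [L], RHS [L T] → incorrect ✗
- W = Fd: LHS [L^2 M T^-2], RHS [L^2 M T^-2] → correct ✓
- P = W/t: LHS [L^2 M T^-3], RHS [L^2 M T^-3] → correct ✓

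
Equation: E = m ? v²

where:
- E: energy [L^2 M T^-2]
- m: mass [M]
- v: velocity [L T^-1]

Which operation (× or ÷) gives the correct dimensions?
multiplication (×): E = m × v²

E [L^2 M T^-2]; m [M]; v² [L^2 T^-2].
m × v² → [L^2 M T^-2] ✓
m ÷ v² → [L^-2 M T^2] ✗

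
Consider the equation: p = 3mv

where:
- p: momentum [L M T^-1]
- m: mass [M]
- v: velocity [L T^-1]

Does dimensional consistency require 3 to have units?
No

p has dimensions [L M T^-1] and mv already has dimensions [L M T^-1], so the equation balances without 3 contributing any dimensions. 3 is a pure (dimensionless) number; changing or removing it would not affect dimensional consistency.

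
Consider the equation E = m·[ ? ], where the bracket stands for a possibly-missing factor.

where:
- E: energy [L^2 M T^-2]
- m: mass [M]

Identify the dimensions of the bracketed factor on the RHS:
[L^2 T^-2] — velocity squared (e.g. v²)

E has dimensions [L^2 M T^-2]; m has dimensions [M].
The bracketed factor must supply [L^2 M T^-2] / [M] = [L^2 T^-2].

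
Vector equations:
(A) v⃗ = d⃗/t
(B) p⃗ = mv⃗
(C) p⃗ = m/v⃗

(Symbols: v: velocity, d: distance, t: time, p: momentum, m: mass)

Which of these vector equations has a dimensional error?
(C) p⃗ = m/v⃗

(A) v⃗ = d⃗/t: LHS [L T^-1], RHS [L T^-1] ✓ — displacement (vector) divided by time (scalar)
(B) p⃗ = mv⃗: LHS [L M T^-1], RHS [L M T^-1] ✓ — mass (scalar) times velocity (vector)
(C) p⃗ = m/v⃗: LHS [L M T^-1], RHS [L^-1 M T] ✗ — momentum is mass times velocity; should be mv⃗ (and division by a vector is undefined)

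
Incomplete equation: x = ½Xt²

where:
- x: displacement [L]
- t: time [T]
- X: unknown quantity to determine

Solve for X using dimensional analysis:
X = a (acceleration), dimensions [L T^-2]

x has dimensions [L]; the rest of the RHS (½ t²) has dimensions [T^2].
So X must have dimensions [L T^-2] — X = a (acceleration).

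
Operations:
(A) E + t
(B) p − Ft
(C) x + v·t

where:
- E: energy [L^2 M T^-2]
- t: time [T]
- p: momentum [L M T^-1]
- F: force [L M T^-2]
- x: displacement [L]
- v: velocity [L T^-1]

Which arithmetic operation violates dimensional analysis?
(A) E + t

(A) E + t: E [L^2 M T^-2] and t [T] — different dimensions cannot be added/subtracted ✗
(B) p − Ft: p [L M T^-1] and Ft [L M T^-1] — same dimensions ✓
(C) x + v·t: x [L] and v·t [L] — same dimensions ✓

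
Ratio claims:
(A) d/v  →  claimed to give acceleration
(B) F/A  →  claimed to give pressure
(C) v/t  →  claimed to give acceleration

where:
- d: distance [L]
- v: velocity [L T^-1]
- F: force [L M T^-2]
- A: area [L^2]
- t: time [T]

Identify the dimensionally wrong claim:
(A) d/v does not give acceleration

(A) d/v: [T] ≠ acceleration [L T^-2] ✗
(B) F/A: [L^-1 M T^-2] = pressure [L^-1 M T^-2] ✓
(C) v/t: [L T^-2] = acceleration [L T^-2] ✓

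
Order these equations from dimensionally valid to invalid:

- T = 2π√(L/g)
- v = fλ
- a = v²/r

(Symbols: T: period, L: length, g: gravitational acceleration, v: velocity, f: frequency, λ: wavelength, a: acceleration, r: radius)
Dimensionally correct: T = 2π√(L/g), v = fλ, a = v²/r
Dimensionally incorrect: none
Ordered (correct first, then incorrect): T = 2π√(L/g), v = fλ, a = v²/r

- T = 2π√(L/g): LHS [T], RHS [T] → correct ✓
- v = fλ: LHS [L T^-1], RHS [L T^-1] → correct ✓
- a = v²/r: LHS [L T^-2], RHS [L T^-2] → correct ✓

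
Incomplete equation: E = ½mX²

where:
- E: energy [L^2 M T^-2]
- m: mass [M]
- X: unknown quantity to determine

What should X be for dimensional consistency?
X = v (velocity), dimensions [L T^-1]

E has dimensions [L^2 M T^-2]; the rest of the RHS (½m) has dimensions [M].
So X² must have dimensions [L^2 T^-2], i.e. X has dimensions [L T^-1] — X = v (velocity).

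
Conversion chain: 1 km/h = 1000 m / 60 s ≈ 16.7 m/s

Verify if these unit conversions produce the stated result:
The chain is incorrect (it contains an error).

Incorrect: 1 h = 3600 s, not 60 s (1 km/h ≈ 0.278 m/s)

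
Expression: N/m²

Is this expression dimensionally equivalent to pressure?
Yes

The expression N/m² has dimensions [L^-1 M T^-2], which is exactly pressure [L^-1 M T^-2].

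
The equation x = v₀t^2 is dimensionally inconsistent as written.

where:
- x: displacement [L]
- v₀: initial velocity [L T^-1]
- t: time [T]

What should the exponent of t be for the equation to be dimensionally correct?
The exponent of t should be 1: x = v₀t

The LHS x has dimensions [L]; t has dimensions [T].
As written, the RHS v₀t^2 (exponent 2 on t) has dimensions [L T], which does not match.
With exponent 1, the RHS v₀t has dimensions [L], matching the LHS.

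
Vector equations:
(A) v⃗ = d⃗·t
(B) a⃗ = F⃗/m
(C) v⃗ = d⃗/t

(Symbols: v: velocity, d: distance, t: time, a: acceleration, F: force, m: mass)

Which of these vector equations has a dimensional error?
(A) v⃗ = d⃗·t

(A) v⃗ = d⃗·t: LHS [L T^-1], RHS [L T] ✗ — velocity is displacement per time; should be d⃗/t
(B) a⃗ = F⃗/m: LHS [L T^-2], RHS [L T^-2] ✓ — force (vector) divided by mass (scalar)
(C) v⃗ = d⃗/t: LHS [L T^-1], RHS [L T^-1] ✓ — displacement (vector) divided by time (scalar)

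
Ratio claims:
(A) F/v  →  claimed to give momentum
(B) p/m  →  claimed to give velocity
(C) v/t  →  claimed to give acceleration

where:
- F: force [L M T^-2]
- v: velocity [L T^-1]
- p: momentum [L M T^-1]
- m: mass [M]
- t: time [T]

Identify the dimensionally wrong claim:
(A) F/v does not give momentum

(A) F/v: [M T^-1] ≠ momentum [L M T^-1] ✗
(B) p/m: [L T^-1] = velocity [L T^-1] ✓
(C) v/t: [L T^-2] = acceleration [L T^-2] ✓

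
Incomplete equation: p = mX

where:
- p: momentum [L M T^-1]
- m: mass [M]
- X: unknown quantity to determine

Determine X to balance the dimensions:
X = v (velocity), dimensions [L T^-1]

p has dimensions [L M T^-1]; the rest of the RHS (m) has dimensions [M].
So X must have dimensions [L T^-1] — X = v (velocity).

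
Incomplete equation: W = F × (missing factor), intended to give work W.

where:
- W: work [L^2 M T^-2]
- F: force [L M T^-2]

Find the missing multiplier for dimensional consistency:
d (distance), dimensions [L]

W has dimensions [L^2 M T^-2] and F has dimensions [L M T^-2].
The missing factor must have dimensions [L^2 M T^-2] / [L M T^-2] = [L], i.e. distance (d).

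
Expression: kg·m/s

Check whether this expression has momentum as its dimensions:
Yes

The expression kg·m/s has dimensions [L M T^-1], which is exactly momentum [L M T^-1].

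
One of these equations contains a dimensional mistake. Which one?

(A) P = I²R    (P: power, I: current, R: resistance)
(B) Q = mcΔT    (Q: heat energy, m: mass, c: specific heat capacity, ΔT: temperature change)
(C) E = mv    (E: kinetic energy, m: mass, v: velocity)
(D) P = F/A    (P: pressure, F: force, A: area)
(C) E = mv

The equation (C) E = mv is dimensionally incorrect.

LHS (E): [L^2 M T^-2]
RHS (mv): [L M T^-1] ✗

The dimensions do not match. The other three equations balance.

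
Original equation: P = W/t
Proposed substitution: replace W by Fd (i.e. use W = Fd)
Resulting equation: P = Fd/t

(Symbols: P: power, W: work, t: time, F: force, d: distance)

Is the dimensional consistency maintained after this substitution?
Yes

[W] = [L^2 M T^-2] and [Fd] = [L^2 M T^-2]. These match, so the substitution replaces a quantity by one of the same dimensions and the result P = Fd/t has LHS [L^2 M T^-3] vs RHS [L^2 M T^-3] — still consistent.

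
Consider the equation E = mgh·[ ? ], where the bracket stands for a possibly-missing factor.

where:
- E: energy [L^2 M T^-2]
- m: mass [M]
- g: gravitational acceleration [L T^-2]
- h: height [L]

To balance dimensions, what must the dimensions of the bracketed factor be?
Nothing is missing — the bracketed factor must be dimensionless.

E has dimensions [L^2 M T^-2] and mgh already has dimensions [L^2 M T^-2], so E = mgh is dimensionally complete.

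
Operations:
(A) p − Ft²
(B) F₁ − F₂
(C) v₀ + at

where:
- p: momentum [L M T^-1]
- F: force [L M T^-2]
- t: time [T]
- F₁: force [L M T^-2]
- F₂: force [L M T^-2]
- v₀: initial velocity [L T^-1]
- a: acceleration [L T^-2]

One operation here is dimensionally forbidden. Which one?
(A) p − Ft²

(A) p − Ft²: p [L M T^-1] and Ft² [L M] — different dimensions cannot be added/subtracted ✗
(B) F₁ − F₂: F₁ [L M T^-2] and F₂ [L M T^-2] — same dimensions ✓
(C) v₀ + at: v₀ [L T^-1] and at [L T^-1] — same dimensions ✓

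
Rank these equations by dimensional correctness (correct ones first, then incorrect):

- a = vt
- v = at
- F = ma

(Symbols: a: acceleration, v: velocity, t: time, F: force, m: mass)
Dimensionally correct: v = at, F = ma
Dimensionally incorrect: a = vt
Ordered (correct first, then incorrect): v = at, F = ma, a = vt

- a = vt: LHS [L T^-2], RHS [L] → incorrect ✗
- v = at: LHS [L T^-1], RHS [L T^-1] → correct ✓
- F = ma: LHS [L M T^-2], RHS [L M T^-2] → correct ✓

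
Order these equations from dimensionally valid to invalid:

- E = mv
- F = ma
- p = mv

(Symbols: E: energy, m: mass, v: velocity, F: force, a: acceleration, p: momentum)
Dimensionally correct: F = ma, p = mv
Dimensionally incorrect: E = mv
Ordered (correct first, then incorrect): F = ma, p = mv, E = mv

- E = mv: LHS [L^2 M T^-2], RHS [L M T^-1] → incorrect ✗
- F = ma: LHS [L M T^-2], RHS [L M T^-2] → correct ✓
- p = mv: LHS [L M T^-1], RHS [L M T^-1] → correct ✓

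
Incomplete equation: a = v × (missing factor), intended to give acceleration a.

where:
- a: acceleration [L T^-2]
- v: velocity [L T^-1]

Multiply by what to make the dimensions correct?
1/t (inverse time), dimensions [T^-1]

a has dimensions [L T^-2] and v has dimensions [L T^-1].
The missing factor must have dimensions [L T^-2] / [L T^-1] = [T^-1], i.e. inverse time (1/t).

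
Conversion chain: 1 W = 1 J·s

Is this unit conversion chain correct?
The chain is incorrect (it contains an error).

Incorrect: Watt is J/s, not J·s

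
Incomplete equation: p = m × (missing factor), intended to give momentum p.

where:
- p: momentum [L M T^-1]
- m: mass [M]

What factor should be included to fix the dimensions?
v (velocity), dimensions [L T^-1]

p has dimensions [L M T^-1] and m has dimensions [M].
The missing factor must have dimensions [L M T^-1] / [M] = [L T^-1], i.e. velocity (v).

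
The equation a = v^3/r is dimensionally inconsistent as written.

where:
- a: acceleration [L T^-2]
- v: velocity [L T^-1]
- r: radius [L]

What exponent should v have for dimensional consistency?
The exponent of v should be 2: a = v^2/r

The LHS a has dimensions [L T^-2]; v has dimensions [L T^-1].
As written, the RHS v^3/r (exponent 3 on v) has dimensions [L^2 T^-3], which does not match.
With exponent 2, the RHS v^2/r has dimensions [L T^-2], matching the LHS.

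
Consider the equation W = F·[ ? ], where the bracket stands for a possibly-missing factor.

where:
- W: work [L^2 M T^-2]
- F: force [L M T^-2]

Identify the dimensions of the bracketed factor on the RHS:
[L] — length (e.g. a distance d)

W has dimensions [L^2 M T^-2]; F has dimensions [L M T^-2].
The bracketed factor must supply [L^2 M T^-2] / [L M T^-2] = [L].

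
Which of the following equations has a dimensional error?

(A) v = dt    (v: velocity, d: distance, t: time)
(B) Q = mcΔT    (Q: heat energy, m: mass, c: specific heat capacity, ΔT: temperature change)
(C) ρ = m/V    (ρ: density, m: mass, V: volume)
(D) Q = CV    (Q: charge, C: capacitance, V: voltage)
(A) v = dt

The equation (A) v = dt is dimensionally incorrect.

LHS (v): [L T^-1]
RHS (dt): [L T] ✗

The dimensions do not match. The other three equations balance.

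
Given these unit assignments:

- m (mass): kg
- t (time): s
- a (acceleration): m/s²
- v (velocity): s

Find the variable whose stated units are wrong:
v

The variable v (velocity) should have units m/s, not s.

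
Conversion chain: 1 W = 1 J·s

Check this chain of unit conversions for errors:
The chain is incorrect (it contains an error).

Incorrect: Watt is J/s, not J·s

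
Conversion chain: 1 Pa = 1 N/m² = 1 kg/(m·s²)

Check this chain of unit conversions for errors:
The chain is correct (no errors).

Correct: Pascal is Newton per square meter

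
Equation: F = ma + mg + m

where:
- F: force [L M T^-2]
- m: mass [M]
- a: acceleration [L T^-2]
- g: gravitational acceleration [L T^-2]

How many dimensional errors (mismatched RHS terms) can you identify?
1

LHS F: [L M T^-2]
- ma: [L M T^-2] ✓
- mg: [L M T^-2] ✓
- m: [M] ✗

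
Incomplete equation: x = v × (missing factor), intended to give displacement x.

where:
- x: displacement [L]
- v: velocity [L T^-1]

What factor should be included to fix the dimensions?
t (time), dimensions [T]

x has dimensions [L] and v has dimensions [L T^-1].
The missing factor must have dimensions [L] / [L T^-1] = [T], i.e. time (t).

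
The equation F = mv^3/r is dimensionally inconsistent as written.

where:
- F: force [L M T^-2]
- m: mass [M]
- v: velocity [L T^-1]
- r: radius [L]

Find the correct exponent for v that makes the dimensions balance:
The exponent of v should be 2: F = mv^2/r

The LHS F has dimensions [L M T^-2]; v has dimensions [L T^-1].
As written, the RHS mv^3/r (exponent 3 on v) has dimensions [L^2 M T^-3], which does not match.
With exponent 2, the RHS mv^2/r has dimensions [L M T^-2], matching the LHS.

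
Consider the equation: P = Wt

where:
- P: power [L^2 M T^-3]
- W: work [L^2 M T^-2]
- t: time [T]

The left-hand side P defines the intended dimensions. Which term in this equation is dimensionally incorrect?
The right-hand side term Wt

P has dimensions [L^2 M T^-3], but Wt has dimensions [L^2 M T^-1], so the term Wt is dimensionally wrong for P.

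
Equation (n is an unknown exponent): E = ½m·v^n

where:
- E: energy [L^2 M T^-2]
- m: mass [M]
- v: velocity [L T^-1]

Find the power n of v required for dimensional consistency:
n = 2

E has dimensions [L^2 M T^-2]; v has dimensions [L T^-1].
The rest of the RHS has dimensions [M], so v^n must supply [L^2 T^-2].
With n = 2: ½m·v^2 has dimensions [L^2 M T^-2], matching the LHS ✓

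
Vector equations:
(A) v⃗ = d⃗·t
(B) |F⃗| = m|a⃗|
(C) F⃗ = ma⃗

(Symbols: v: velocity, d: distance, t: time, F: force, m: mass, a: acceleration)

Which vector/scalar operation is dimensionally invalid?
(A) v⃗ = d⃗·t

(A) v⃗ = d⃗·t: LHS [L T^-1], RHS [L T] ✗ — velocity is displacement per time; should be d⃗/t
(B) |F⃗| = m|a⃗|: LHS [L M T^-2], RHS [L M T^-2] ✓ — magnitudes of vectors are scalars
(C) F⃗ = ma⃗: LHS [L M T^-2], RHS [L M T^-2] ✓ — Force and acceleration are vectors, mass is a scalar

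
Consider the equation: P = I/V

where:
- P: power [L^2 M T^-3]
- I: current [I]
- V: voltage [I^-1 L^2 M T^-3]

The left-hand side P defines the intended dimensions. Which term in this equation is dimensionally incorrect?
The right-hand side term I/V

P has dimensions [L^2 M T^-3], but I/V has dimensions [I^2 L^-2 M^-1 T^3], so the term I/V is dimensionally wrong for P.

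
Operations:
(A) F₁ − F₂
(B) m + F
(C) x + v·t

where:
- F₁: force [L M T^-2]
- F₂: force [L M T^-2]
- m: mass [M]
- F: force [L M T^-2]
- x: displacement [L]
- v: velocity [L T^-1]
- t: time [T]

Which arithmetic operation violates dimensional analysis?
(B) m + F

(A) F₁ − F₂: F₁ [L M T^-2] and F₂ [L M T^-2] — same dimensions ✓
(B) m + F: m [M] and F [L M T^-2] — different dimensions cannot be added/subtracted ✗
(C) x + v·t: x [L] and v·t [L] — same dimensions ✓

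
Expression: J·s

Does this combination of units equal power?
No

The expression J·s has dimensions [L^2 M T^-1], but power has dimensions [L^2 M T^-3].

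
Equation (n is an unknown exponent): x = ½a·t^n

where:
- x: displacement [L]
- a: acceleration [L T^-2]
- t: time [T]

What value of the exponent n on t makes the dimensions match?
n = 2

x has dimensions [L]; t has dimensions [T].
The rest of the RHS has dimensions [L T^-2], so t^n must supply [T^2].
With n = 2: ½a·t^2 has dimensions [L], matching the LHS ✓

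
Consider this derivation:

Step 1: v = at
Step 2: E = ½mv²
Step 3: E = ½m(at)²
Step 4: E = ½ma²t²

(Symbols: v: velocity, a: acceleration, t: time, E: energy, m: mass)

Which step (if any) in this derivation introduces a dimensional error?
No step introduces an error — all steps are dimensionally consistent.

Step 1: v = at → LHS [L T^-1], RHS [L T^-1] ✓
Step 2: E = ½mv² → LHS [L^2 M T^-2], RHS [L^2 M T^-2] ✓
Step 3: E = ½m(at)² → LHS [L^2 M T^-2], RHS [L^2 M T^-2] ✓
Step 4: E = ½ma²t² → LHS [L^2 M T^-2], RHS [L^2 M T^-2] ✓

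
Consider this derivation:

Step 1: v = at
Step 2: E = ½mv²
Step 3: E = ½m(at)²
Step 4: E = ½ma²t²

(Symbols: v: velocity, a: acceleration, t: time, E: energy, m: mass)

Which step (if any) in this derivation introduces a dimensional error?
No step introduces an error — all steps are dimensionally consistent.

Step 1: v = at → LHS [L T^-1], RHS [L T^-1] ✓
Step 2: E = ½mv² → LHS [L^2 M T^-2], RHS [L^2 M T^-2] ✓
Step 3: E = ½m(at)² → LHS [L^2 M T^-2], RHS [L^2 M T^-2] ✓
Step 4: E = ½ma²t² → LHS [L^2 M T^-2], RHS [L^2 M T^-2] ✓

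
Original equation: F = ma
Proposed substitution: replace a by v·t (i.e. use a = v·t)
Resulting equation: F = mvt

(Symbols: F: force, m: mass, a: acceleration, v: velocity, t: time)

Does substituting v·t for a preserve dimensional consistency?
No

[a] = [L T^-2] and [v·t] = [L]. These differ, so the substitution replaces a quantity by one of different dimensions and the result F = mvt has LHS [L M T^-2] vs RHS [L M] — inconsistent.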